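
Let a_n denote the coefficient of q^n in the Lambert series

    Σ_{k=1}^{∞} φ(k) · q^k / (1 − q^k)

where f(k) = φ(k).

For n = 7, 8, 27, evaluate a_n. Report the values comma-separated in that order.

d|7:{1,7}  Σφ=1+6=7
[q^8] φ(8)=4,φ(4)=2,φ(2)=1,φ(1)=1 ⇒ 8
[q^27] φ(1)=1,φ(3)=2,φ(9)=6,φ(27)=18 ⇒ 27

7, 8, 27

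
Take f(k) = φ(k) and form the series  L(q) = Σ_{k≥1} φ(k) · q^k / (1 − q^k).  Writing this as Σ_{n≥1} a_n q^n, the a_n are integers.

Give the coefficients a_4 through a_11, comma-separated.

d|4:{1,2,4}  Σφ=1+1+2=4
n=5: 1·5 5·1  φ→[1+4]=5
q^6  k|6↦φ(k): 1:1 2:1 3:2 6:2  a_6=6
n=7: 7·1 1·7  φ→[6+1]=7
d|8:{8,4,2,1}  Σφ=4+2+1+1=8
q^9  k|9↦φ(k): 9:6 3:2 1:1  a_9=9
d|10:{1,2,5,10}  Σφ=1+1+4+4=10
d|11:{11,1}  Σφ=10+1=11

4, 5, 6, 7, 8, 9, 10, 11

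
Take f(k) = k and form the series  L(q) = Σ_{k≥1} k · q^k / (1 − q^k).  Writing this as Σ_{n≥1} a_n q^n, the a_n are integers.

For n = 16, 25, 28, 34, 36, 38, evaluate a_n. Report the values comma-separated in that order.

31, 31, 56, 54, 91, 60

q^16  k|16↦f(k): 1:1 2:2 4:4 8:8 16:16  a_16=31
n=25: 1·25 5·5 25·1  f→[1+5+25]=31
[q^28] f(28)=28,f(14)=14,f(7)=7,f(4)=4,f(2)=2,f(1)=1 ⇒ 56
d|34:{1,2,17,34}  Σf=1+2+17+34=54
d|36:{1,2,3,4,6,9,12,18,36}  Σf=1+2+3+4+6+9+12+18+36=91
d|38:{38,19,2,1}  Σf=38+19+2+1=60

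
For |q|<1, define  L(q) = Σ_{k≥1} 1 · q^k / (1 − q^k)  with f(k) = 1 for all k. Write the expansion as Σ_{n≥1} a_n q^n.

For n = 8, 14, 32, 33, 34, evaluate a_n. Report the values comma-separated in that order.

4, 4, 6, 4, 4

q^8  k|8↦f(k): 1:1 2:1 4:1 8:1  a_8=4
[q^14] f(14)=1,f(7)=1,f(2)=1,f(1)=1 ⇒ 4
n=32: 32·1 16·2 8·4 4·8 2·16 1·32  f→[1+1+1+1+1+1]=6
q^33  k|33↦f(k): 33:1 11:1 3:1 1:1  a_33=4
[q^34] f(1)=1,f(2)=1,f(17)=1,f(34)=1 ⇒ 4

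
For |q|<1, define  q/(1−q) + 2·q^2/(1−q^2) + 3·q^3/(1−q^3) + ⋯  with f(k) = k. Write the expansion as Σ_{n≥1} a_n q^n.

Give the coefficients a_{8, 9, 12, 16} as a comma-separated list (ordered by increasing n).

15, 13, 28, 31

d|8:{8,4,2,1}  Σf=8+4+2+1=15
q^9  k|9↦f(k): 1:1 3:3 9:9  a_9=13
d|12:{12,6,4,3,2,1}  Σf=12+6+4+3+2+1=28
n=16: 1·16 2·8 4·4 8·2 16·1  f→[1+2+4+8+16]=31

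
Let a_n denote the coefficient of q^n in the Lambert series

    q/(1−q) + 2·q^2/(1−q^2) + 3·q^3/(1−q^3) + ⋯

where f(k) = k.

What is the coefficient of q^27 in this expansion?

a_27 = 40

q^27  k|27↦f(k): 27:27 9:9 3:3 1:1  a_27=40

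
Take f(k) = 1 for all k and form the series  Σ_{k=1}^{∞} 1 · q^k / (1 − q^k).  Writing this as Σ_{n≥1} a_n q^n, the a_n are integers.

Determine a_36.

d|36:{1,2,3,4,6,9,12,18,36}  Σf=1+1+1+1+1+1+1+1+1=9

a_36 = 9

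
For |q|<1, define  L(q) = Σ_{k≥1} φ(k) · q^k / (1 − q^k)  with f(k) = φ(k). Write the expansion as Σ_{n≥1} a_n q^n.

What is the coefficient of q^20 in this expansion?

n=20: 1·20 2·10 4·5 5·4 10·2 20·1  φ→[1+1+2+4+4+8]=20

a_20 = 20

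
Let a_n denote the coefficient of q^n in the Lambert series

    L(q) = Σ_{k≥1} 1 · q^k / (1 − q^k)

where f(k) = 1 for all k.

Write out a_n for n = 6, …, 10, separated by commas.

q^6  k|6↦f(k): 1:1 2:1 3:1 6:1  a_6=4
q^7  k|7↦f(k): 7:1 1:1  a_7=2
n=8: 1·8 2·4 4·2 8·1  f→[1+1+1+1]=4
[q^9] f(1)=1,f(3)=1,f(9)=1 ⇒ 3
d|10:{10,5,2,1}  Σf=1+1+1+1=4

4, 2, 4, 3, 4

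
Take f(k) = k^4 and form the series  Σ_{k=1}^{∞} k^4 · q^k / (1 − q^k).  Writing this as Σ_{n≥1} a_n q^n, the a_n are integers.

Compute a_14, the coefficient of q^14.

n=14: 1·14 2·7 7·2 14·1  f→[1+16+2401+38416]=40834

a_14 = 40834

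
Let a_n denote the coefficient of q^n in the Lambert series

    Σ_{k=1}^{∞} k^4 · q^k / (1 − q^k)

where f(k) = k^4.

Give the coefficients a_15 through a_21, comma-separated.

51332, 69905, 83522, 112931, 130322, 170898, 196964

n=15: 1·15 3·5 5·3 15·1  f→[1+81+625+50625]=51332
[q^16] f(16)=65536,f(8)=4096,f(4)=256,f(2)=16,f(1)=1 ⇒ 69905
n=17: 1·17 17·1  f→[1+83521]=83522
[q^18] f(1)=1,f(2)=16,f(3)=81,f(6)=1296,f(9)=6561,f(18)=104976 ⇒ 112931
d|19:{19,1}  Σf=130321+1=130322
n=20: 20·1 10·2 5·4 4·5 2·10 1·20  f→[160000+10000+625+256+16+1]=170898
q^21  k|21↦f(k): 1:1 3:81 7:2401 21:194481  a_21=196964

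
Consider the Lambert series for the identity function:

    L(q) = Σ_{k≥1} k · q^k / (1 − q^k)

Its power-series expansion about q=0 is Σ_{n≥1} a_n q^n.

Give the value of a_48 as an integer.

a_48 = 124

d|48:{48,24,16,12,8,6,4,3,2,1}  Σf=48+24+16+12+8+6+4+3+2+1=124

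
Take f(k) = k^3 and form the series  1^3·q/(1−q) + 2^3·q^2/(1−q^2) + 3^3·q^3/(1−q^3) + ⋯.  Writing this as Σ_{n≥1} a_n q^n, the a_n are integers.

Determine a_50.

a_50 = 141759

d|50:{50,25,10,5,2,1}  Σf=125000+15625+1000+125+8+1=141759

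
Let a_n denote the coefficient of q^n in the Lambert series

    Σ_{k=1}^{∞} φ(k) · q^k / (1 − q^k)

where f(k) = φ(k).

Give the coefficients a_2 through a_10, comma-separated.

[q^2] φ(2)=1,φ(1)=1 ⇒ 2
q^3  k|3↦φ(k): 3:2 1:1  a_3=3
d|4:{1,2,4}  Σφ=1+1+2=4
d|5:{5,1}  Σφ=4+1=5
q^6  k|6↦φ(k): 1:1 2:1 3:2 6:2  a_6=6
n=7: 1·7 7·1  φ→[1+6]=7
[q^8] φ(1)=1,φ(2)=1,φ(4)=2,φ(8)=4 ⇒ 8
q^9  k|9↦φ(k): 9:6 3:2 1:1  a_9=9
q^10  k|10↦φ(k): 10:4 5:4 2:1 1:1  a_10=10

2, 3, 4, 5, 6, 7, 8, 9, 10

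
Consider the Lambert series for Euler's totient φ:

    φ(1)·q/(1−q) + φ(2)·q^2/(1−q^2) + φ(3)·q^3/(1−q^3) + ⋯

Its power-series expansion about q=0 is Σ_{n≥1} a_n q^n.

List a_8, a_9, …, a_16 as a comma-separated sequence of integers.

[q^8] φ(1)=1,φ(2)=1,φ(4)=2,φ(8)=4 ⇒ 8
[q^9] φ(1)=1,φ(3)=2,φ(9)=6 ⇒ 9
d|10:{10,5,2,1}  Σφ=4+4+1+1=10
[q^11] φ(1)=1,φ(11)=10 ⇒ 11
d|12:{12,6,4,3,2,1}  Σφ=4+2+2+2+1+1=12
q^13  k|13↦φ(k): 1:1 13:12  a_13=13
q^14  k|14↦φ(k): 1:1 2:1 7:6 14:6  a_14=14
d|15:{15,5,3,1}  Σφ=8+4+2+1=15
n=16: 16·1 8·2 4·4 2·8 1·16  φ→[8+4+2+1+1]=16

8, 9, 10, 11, 12, 13, 14, 15, 16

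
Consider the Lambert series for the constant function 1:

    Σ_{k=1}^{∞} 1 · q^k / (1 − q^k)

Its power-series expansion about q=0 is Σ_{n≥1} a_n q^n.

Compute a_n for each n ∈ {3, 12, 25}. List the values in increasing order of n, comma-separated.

2, 6, 3

n=3: 3·1 1·3  f→[1+1]=2
n=12: 1·12 2·6 3·4 4·3 6·2 12·1  f→[1+1+1+1+1+1]=6
[q^25] f(1)=1,f(5)=1,f(25)=1 ⇒ 3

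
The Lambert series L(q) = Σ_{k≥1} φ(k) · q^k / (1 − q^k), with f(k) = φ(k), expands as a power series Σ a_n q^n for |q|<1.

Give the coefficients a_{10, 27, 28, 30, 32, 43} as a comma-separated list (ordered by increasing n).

n=10: 1·10 2·5 5·2 10·1  φ→[1+1+4+4]=10
q^27  k|27↦φ(k): 1:1 3:2 9:6 27:18  a_27=27
d|28:{1,2,4,7,14,28}  Σφ=1+1+2+6+6+12=28
[q^30] φ(30)=8,φ(15)=8,φ(10)=4,φ(6)=2,φ(5)=4,φ(3)=2,φ(2)=1,φ(1)=1 ⇒ 30
q^32  k|32↦φ(k): 1:1 2:1 4:2 8:4 16:8 32:16  a_32=32
d|43:{43,1}  Σφ=42+1=43

10, 27, 28, 30, 32, 43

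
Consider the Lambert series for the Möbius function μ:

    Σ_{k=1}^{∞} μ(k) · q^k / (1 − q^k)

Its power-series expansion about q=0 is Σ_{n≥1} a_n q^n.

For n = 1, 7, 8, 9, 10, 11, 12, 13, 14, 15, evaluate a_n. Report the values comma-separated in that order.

q^1  k|1↦μ(k): 1:1  a_1=1
[q^7] μ(1)=1,μ(7)=-1 ⇒ 0
q^8  k|8↦μ(k): 8:0 4:0 2:-1 1:1  a_8=0
d|9:{1,3,9}  Σμ=1+(-1)+0=0
q^10  k|10↦μ(k): 1:1 2:-1 5:-1 10:1  a_10=0
n=11: 1·11 11·1  μ→[1+(-1)]=0
d|12:{12,6,4,3,2,1}  Σμ=0+1+0+(-1)+(-1)+1=0
[q^13] μ(1)=1,μ(13)=-1 ⇒ 0
d|14:{1,2,7,14}  Σμ=1+(-1)+(-1)+1=0
[q^15] μ(1)=1,μ(3)=-1,μ(5)=-1,μ(15)=1 ⇒ 0

1, 0, 0, 0, 0, 0, 0, 0, 0, 0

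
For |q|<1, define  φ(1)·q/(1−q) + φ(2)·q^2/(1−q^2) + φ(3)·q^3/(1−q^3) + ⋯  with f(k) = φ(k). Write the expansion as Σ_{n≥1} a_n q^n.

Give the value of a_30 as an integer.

[q^30] φ(1)=1,φ(2)=1,φ(3)=2,φ(5)=4,φ(6)=2,φ(10)=4,φ(15)=8,φ(30)=8 ⇒ 30

a_30 = 30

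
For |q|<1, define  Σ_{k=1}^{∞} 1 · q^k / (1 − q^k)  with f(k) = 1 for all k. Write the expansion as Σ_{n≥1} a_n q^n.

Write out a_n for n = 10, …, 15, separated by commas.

[q^10] f(1)=1,f(2)=1,f(5)=1,f(10)=1 ⇒ 4
q^11  k|11↦f(k): 11:1 1:1  a_11=2
q^12  k|12↦f(k): 12:1 6:1 4:1 3:1 2:1 1:1  a_12=6
[q^13] f(13)=1,f(1)=1 ⇒ 2
n=14: 14·1 7·2 2·7 1·14  f→[1+1+1+1]=4
d|15:{15,5,3,1}  Σf=1+1+1+1=4

4, 2, 6, 2, 4, 4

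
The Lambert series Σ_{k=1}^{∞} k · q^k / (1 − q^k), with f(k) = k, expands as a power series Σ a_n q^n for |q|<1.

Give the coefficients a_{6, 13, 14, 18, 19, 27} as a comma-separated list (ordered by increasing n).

12, 14, 24, 39, 20, 40

[q^6] f(6)=6,f(3)=3,f(2)=2,f(1)=1 ⇒ 12
d|13:{13,1}  Σf=13+1=14
d|14:{14,7,2,1}  Σf=14+7+2+1=24
[q^18] f(18)=18,f(9)=9,f(6)=6,f(3)=3,f(2)=2,f(1)=1 ⇒ 39
d|19:{19,1}  Σf=19+1=20
[q^27] f(27)=27,f(9)=9,f(3)=3,f(1)=1 ⇒ 40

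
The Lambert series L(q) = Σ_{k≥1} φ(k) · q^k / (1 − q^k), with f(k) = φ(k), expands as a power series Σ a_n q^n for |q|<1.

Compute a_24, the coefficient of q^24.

n=24: 24·1 12·2 8·3 6·4 4·6 3·8 2·12 1·24  φ→[8+4+4+2+2+2+1+1]=24

a_24 = 24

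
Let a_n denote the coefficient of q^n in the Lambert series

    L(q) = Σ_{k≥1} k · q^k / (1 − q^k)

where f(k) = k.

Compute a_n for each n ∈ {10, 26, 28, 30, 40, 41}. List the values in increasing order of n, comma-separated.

d|10:{1,2,5,10}  Σf=1+2+5+10=18
[q^26] f(1)=1,f(2)=2,f(13)=13,f(26)=26 ⇒ 42
n=28: 28·1 14·2 7·4 4·7 2·14 1·28  f→[28+14+7+4+2+1]=56
q^30  k|30↦f(k): 1:1 2:2 3:3 5:5 6:6 10:10 15:15 30:30  a_30=72
[q^40] f(1)=1,f(2)=2,f(4)=4,f(5)=5,f(8)=8,f(10)=10,f(20)=20,f(40)=40 ⇒ 90
n=41: 41·1 1·41  f→[41+1]=42

18, 42, 56, 72, 90, 42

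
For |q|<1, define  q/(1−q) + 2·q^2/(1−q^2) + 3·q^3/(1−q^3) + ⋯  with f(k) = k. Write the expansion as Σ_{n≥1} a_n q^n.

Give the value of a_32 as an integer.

a_32 = 63

q^32  k|32↦f(k): 32:32 16:16 8:8 4:4 2:2 1:1  a_32=63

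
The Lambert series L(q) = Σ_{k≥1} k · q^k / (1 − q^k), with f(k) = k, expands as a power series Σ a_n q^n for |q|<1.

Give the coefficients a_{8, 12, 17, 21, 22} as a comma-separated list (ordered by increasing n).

15, 28, 18, 32, 36

d|8:{1,2,4,8}  Σf=1+2+4+8=15
[q^12] f(1)=1,f(2)=2,f(3)=3,f(4)=4,f(6)=6,f(12)=12 ⇒ 28
n=17: 1·17 17·1  f→[1+17]=18
n=21: 1·21 3·7 7·3 21·1  f→[1+3+7+21]=32
d|22:{22,11,2,1}  Σf=22+11+2+1=36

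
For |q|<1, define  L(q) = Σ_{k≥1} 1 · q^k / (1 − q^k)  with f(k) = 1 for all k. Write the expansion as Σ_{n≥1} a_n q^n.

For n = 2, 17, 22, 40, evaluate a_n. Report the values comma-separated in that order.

n=2: 1·2 2·1  f→[1+1]=2
n=17: 17·1 1·17  f→[1+1]=2
q^22  k|22↦f(k): 22:1 11:1 2:1 1:1  a_22=4
d|40:{1,2,4,5,8,10,20,40}  Σf=1+1+1+1+1+1+1+1=8

2, 2, 4, 8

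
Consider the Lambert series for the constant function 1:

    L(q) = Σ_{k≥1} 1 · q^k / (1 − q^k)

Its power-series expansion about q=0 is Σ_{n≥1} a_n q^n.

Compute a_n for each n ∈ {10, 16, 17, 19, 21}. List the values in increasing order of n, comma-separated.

[q^10] f(10)=1,f(5)=1,f(2)=1,f(1)=1 ⇒ 4
q^16  k|16↦f(k): 1:1 2:1 4:1 8:1 16:1  a_16=5
q^17  k|17↦f(k): 1:1 17:1  a_17=2
[q^19] f(1)=1,f(19)=1 ⇒ 2
d|21:{21,7,3,1}  Σf=1+1+1+1=4

4, 5, 2, 2, 4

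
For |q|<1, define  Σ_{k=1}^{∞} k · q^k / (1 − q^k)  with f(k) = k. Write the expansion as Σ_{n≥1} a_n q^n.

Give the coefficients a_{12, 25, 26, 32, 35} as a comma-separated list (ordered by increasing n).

28, 31, 42, 63, 48

n=12: 1·12 2·6 3·4 4·3 6·2 12·1  f→[1+2+3+4+6+12]=28
[q^25] f(1)=1,f(5)=5,f(25)=25 ⇒ 31
q^26  k|26↦f(k): 26:26 13:13 2:2 1:1  a_26=42
d|32:{32,16,8,4,2,1}  Σf=32+16+8+4+2+1=63
q^35  k|35↦f(k): 1:1 5:5 7:7 35:35  a_35=48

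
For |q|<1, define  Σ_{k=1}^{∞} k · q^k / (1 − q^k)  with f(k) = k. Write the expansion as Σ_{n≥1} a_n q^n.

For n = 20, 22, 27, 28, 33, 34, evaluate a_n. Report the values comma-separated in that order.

[q^20] f(1)=1,f(2)=2,f(4)=4,f(5)=5,f(10)=10,f(20)=20 ⇒ 42
n=22: 1·22 2·11 11·2 22·1  f→[1+2+11+22]=36
n=27: 1·27 3·9 9·3 27·1  f→[1+3+9+27]=40
d|28:{28,14,7,4,2,1}  Σf=28+14+7+4+2+1=56
[q^33] f(33)=33,f(11)=11,f(3)=3,f(1)=1 ⇒ 48
[q^34] f(1)=1,f(2)=2,f(17)=17,f(34)=34 ⇒ 54

42, 36, 40, 56, 48, 54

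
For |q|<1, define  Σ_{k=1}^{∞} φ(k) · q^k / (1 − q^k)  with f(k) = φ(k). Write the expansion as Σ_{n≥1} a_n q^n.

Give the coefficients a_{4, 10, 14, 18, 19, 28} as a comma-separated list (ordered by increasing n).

[q^4] φ(4)=2,φ(2)=1,φ(1)=1 ⇒ 4
[q^10] φ(1)=1,φ(2)=1,φ(5)=4,φ(10)=4 ⇒ 10
q^14  k|14↦φ(k): 14:6 7:6 2:1 1:1  a_14=14
q^18  k|18↦φ(k): 18:6 9:6 6:2 3:2 2:1 1:1  a_18=18
d|19:{1,19}  Σφ=1+18=19
n=28: 1·28 2·14 4·7 7·4 14·2 28·1  φ→[1+1+2+6+6+12]=28

4, 10, 14, 18, 19, 28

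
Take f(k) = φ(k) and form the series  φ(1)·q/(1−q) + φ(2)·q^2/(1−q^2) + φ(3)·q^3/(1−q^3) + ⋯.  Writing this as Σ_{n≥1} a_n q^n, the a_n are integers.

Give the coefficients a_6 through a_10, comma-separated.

q^6  k|6↦φ(k): 1:1 2:1 3:2 6:2  a_6=6
q^7  k|7↦φ(k): 1:1 7:6  a_7=7
q^8  k|8↦φ(k): 8:4 4:2 2:1 1:1  a_8=8
d|9:{1,3,9}  Σφ=1+2+6=9
q^10  k|10↦φ(k): 1:1 2:1 5:4 10:4  a_10=10

6, 7, 8, 9, 10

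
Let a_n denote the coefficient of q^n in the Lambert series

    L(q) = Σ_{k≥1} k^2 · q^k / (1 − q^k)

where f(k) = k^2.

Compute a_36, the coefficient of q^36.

a_36 = 1911

q^36  k|36↦f(k): 36:1296 18:324 12:144 9:81 6:36 4:16 3:9 2:4 1:1  a_36=1911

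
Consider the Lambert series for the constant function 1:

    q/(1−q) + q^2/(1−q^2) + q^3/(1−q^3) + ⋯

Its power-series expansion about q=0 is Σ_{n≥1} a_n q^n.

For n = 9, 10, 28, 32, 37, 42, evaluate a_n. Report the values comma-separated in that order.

n=9: 1·9 3·3 9·1  f→[1+1+1]=3
d|10:{10,5,2,1}  Σf=1+1+1+1=4
[q^28] f(1)=1,f(2)=1,f(4)=1,f(7)=1,f(14)=1,f(28)=1 ⇒ 6
[q^32] f(32)=1,f(16)=1,f(8)=1,f(4)=1,f(2)=1,f(1)=1 ⇒ 6
d|37:{1,37}  Σf=1+1=2
[q^42] f(42)=1,f(21)=1,f(14)=1,f(7)=1,f(6)=1,f(3)=1,f(2)=1,f(1)=1 ⇒ 8

3, 4, 6, 6, 2, 8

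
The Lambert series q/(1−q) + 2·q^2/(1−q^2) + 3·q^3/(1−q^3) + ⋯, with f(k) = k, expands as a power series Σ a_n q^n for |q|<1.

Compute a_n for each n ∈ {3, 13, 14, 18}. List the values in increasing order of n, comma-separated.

4, 14, 24, 39

q^3  k|3↦f(k): 1:1 3:3  a_3=4
n=13: 1·13 13·1  f→[1+13]=14
n=14: 1·14 2·7 7·2 14·1  f→[1+2+7+14]=24
[q^18] f(1)=1,f(2)=2,f(3)=3,f(6)=6,f(9)=9,f(18)=18 ⇒ 39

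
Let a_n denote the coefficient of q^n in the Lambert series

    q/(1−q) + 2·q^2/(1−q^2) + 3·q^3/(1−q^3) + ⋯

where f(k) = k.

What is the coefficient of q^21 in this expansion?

d|21:{21,7,3,1}  Σf=21+7+3+1=32

a_21 = 32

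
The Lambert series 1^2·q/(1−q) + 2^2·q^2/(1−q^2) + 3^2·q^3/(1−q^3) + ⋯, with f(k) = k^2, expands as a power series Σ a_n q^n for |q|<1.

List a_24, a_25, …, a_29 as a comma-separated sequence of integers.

850, 651, 850, 820, 1050, 842

q^24  k|24↦f(k): 24:576 12:144 8:64 6:36 4:16 3:9 2:4 1:1  a_24=850
[q^25] f(1)=1,f(5)=25,f(25)=625 ⇒ 651
[q^26] f(1)=1,f(2)=4,f(13)=169,f(26)=676 ⇒ 850
d|27:{1,3,9,27}  Σf=1+9+81+729=820
n=28: 1·28 2·14 4·7 7·4 14·2 28·1  f→[1+4+16+49+196+784]=1050
n=29: 1·29 29·1  f→[1+841]=842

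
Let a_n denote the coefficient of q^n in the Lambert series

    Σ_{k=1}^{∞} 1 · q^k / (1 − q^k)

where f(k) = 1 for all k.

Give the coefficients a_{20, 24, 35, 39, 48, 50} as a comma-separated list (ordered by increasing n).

[q^20] f(20)=1,f(10)=1,f(5)=1,f(4)=1,f(2)=1,f(1)=1 ⇒ 6
d|24:{24,12,8,6,4,3,2,1}  Σf=1+1+1+1+1+1+1+1=8
[q^35] f(35)=1,f(7)=1,f(5)=1,f(1)=1 ⇒ 4
n=39: 1·39 3·13 13·3 39·1  f→[1+1+1+1]=4
d|48:{1,2,3,4,6,8,12,16,24,48}  Σf=1+1+1+1+1+1+1+1+1+1=10
q^50  k|50↦f(k): 50:1 25:1 10:1 5:1 2:1 1:1  a_50=6

6, 8, 4, 4, 10, 6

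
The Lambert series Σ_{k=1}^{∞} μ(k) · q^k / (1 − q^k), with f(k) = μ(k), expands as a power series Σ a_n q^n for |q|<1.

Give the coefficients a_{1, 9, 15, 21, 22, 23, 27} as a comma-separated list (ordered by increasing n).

[q^1] μ(1)=1 ⇒ 1
q^9  k|9↦μ(k): 9:0 3:-1 1:1  a_9=0
d|15:{1,3,5,15}  Σμ=1+(-1)+(-1)+1=0
[q^21] μ(1)=1,μ(3)=-1,μ(7)=-1,μ(21)=1 ⇒ 0
q^22  k|22↦μ(k): 1:1 2:-1 11:-1 22:1  a_22=0
n=23: 23·1 1·23  μ→[(-1)+1]=0
q^27  k|27↦μ(k): 27:0 9:0 3:-1 1:1  a_27=0

1, 0, 0, 0, 0, 0, 0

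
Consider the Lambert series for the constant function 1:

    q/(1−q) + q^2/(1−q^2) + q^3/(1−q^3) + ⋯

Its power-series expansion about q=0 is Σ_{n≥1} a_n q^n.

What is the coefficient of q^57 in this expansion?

a_57 = 4

d|57:{1,3,19,57}  Σf=1+1+1+1=4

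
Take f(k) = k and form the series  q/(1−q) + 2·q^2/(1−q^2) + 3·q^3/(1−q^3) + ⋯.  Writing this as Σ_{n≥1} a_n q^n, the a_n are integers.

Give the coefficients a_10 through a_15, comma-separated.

18, 12, 28, 14, 24, 24

[q^10] f(10)=10,f(5)=5,f(2)=2,f(1)=1 ⇒ 18
[q^11] f(1)=1,f(11)=11 ⇒ 12
d|12:{1,2,3,4,6,12}  Σf=1+2+3+4+6+12=28
n=13: 1·13 13·1  f→[1+13]=14
q^14  k|14↦f(k): 14:14 7:7 2:2 1:1  a_14=24
d|15:{1,3,5,15}  Σf=1+3+5+15=24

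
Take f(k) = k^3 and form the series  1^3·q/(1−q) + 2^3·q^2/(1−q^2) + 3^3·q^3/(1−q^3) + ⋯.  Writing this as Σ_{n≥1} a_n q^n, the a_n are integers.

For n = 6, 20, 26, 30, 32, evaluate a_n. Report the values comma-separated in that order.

252, 9198, 19782, 31752, 37449

q^6  k|6↦f(k): 1:1 2:8 3:27 6:216  a_6=252
d|20:{20,10,5,4,2,1}  Σf=8000+1000+125+64+8+1=9198
q^26  k|26↦f(k): 26:17576 13:2197 2:8 1:1  a_26=19782
[q^30] f(30)=27000,f(15)=3375,f(10)=1000,f(6)=216,f(5)=125,f(3)=27,f(2)=8,f(1)=1 ⇒ 31752
[q^32] f(1)=1,f(2)=8,f(4)=64,f(8)=512,f(16)=4096,f(32)=32768 ⇒ 37449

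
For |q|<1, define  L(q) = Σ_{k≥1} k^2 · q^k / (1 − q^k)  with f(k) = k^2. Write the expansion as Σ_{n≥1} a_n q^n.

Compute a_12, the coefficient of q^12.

a_12 = 210

q^12  k|12↦f(k): 1:1 2:4 3:9 4:16 6:36 12:144  a_12=210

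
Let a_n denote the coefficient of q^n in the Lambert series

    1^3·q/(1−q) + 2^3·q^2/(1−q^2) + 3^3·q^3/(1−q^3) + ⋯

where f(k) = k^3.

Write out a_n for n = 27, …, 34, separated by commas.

20440, 25112, 24390, 31752, 29792, 37449, 37296, 44226

n=27: 1·27 3·9 9·3 27·1  f→[1+27+729+19683]=20440
n=28: 28·1 14·2 7·4 4·7 2·14 1·28  f→[21952+2744+343+64+8+1]=25112
[q^29] f(29)=24389,f(1)=1 ⇒ 24390
q^30  k|30↦f(k): 30:27000 15:3375 10:1000 6:216 5:125 3:27 2:8 1:1  a_30=31752
q^31  k|31↦f(k): 1:1 31:29791  a_31=29792
d|32:{1,2,4,8,16,32}  Σf=1+8+64+512+4096+32768=37449
d|33:{1,3,11,33}  Σf=1+27+1331+35937=37296
[q^34] f(1)=1,f(2)=8,f(17)=4913,f(34)=39304 ⇒ 44226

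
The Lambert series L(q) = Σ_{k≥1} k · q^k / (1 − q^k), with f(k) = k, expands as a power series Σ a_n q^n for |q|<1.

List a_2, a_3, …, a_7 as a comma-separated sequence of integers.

3, 4, 7, 6, 12, 8

d|2:{2,1}  Σf=2+1=3
q^3  k|3↦f(k): 1:1 3:3  a_3=4
d|4:{4,2,1}  Σf=4+2+1=7
d|5:{1,5}  Σf=1+5=6
n=6: 6·1 3·2 2·3 1·6  f→[6+3+2+1]=12
q^7  k|7↦f(k): 7:7 1:1  a_7=8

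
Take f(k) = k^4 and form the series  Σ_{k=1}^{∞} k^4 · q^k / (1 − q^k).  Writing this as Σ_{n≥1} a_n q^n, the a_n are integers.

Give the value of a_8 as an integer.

a_8 = 4369

[q^8] f(1)=1,f(2)=16,f(4)=256,f(8)=4096 ⇒ 4369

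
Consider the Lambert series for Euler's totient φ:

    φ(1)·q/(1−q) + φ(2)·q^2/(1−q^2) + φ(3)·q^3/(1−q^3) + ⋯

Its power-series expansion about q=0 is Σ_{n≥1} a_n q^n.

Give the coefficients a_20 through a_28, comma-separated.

q^20  k|20↦φ(k): 1:1 2:1 4:2 5:4 10:4 20:8  a_20=20
d|21:{1,3,7,21}  Σφ=1+2+6+12=21
q^22  k|22↦φ(k): 22:10 11:10 2:1 1:1  a_22=22
[q^23] φ(1)=1,φ(23)=22 ⇒ 23
q^24  k|24↦φ(k): 24:8 12:4 8:4 6:2 4:2 3:2 2:1 1:1  a_24=24
n=25: 1·25 5·5 25·1  φ→[1+4+20]=25
d|26:{26,13,2,1}  Σφ=12+12+1+1=26
[q^27] φ(27)=18,φ(9)=6,φ(3)=2,φ(1)=1 ⇒ 27
d|28:{1,2,4,7,14,28}  Σφ=1+1+2+6+6+12=28

20, 21, 22, 23, 24, 25, 26, 27, 28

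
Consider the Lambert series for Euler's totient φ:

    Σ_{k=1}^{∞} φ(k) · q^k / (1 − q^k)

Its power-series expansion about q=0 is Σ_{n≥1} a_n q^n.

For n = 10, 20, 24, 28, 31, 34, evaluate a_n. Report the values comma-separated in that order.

d|10:{10,5,2,1}  Σφ=4+4+1+1=10
n=20: 20·1 10·2 5·4 4·5 2·10 1·20  φ→[8+4+4+2+1+1]=20
n=24: 1·24 2·12 3·8 4·6 6·4 8·3 12·2 24·1  φ→[1+1+2+2+2+4+4+8]=24
[q^28] φ(1)=1,φ(2)=1,φ(4)=2,φ(7)=6,φ(14)=6,φ(28)=12 ⇒ 28
[q^31] φ(31)=30,φ(1)=1 ⇒ 31
q^34  k|34↦φ(k): 1:1 2:1 17:16 34:16  a_34=34

10, 20, 24, 28, 31, 34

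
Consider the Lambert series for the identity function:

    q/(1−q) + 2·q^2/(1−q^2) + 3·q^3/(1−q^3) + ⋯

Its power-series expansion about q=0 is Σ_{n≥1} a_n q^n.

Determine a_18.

a_18 = 39

[q^18] f(1)=1,f(2)=2,f(3)=3,f(6)=6,f(9)=9,f(18)=18 ⇒ 39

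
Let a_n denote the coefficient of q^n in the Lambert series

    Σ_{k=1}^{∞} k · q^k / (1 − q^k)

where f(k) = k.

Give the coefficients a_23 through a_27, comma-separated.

n=23: 23·1 1·23  f→[23+1]=24
n=24: 24·1 12·2 8·3 6·4 4·6 3·8 2·12 1·24  f→[24+12+8+6+4+3+2+1]=60
[q^25] f(25)=25,f(5)=5,f(1)=1 ⇒ 31
[q^26] f(26)=26,f(13)=13,f(2)=2,f(1)=1 ⇒ 42
q^27  k|27↦f(k): 1:1 3:3 9:9 27:27  a_27=40

24, 60, 31, 42, 40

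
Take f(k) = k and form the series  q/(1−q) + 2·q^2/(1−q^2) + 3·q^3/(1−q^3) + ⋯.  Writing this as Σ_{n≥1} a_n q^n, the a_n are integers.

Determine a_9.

[q^9] f(1)=1,f(3)=3,f(9)=9 ⇒ 13

a_9 = 13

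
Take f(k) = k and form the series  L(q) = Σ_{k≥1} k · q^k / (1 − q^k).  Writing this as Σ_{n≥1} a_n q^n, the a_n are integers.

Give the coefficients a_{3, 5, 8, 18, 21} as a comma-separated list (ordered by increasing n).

4, 6, 15, 39, 32

q^3  k|3↦f(k): 3:3 1:1  a_3=4
d|5:{1,5}  Σf=1+5=6
n=8: 8·1 4·2 2·4 1·8  f→[8+4+2+1]=15
n=18: 1·18 2·9 3·6 6·3 9·2 18·1  f→[1+2+3+6+9+18]=39
n=21: 21·1 7·3 3·7 1·21  f→[21+7+3+1]=32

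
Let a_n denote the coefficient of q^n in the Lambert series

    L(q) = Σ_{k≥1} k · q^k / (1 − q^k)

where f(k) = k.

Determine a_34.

[q^34] f(1)=1,f(2)=2,f(17)=17,f(34)=34 ⇒ 54

a_34 = 54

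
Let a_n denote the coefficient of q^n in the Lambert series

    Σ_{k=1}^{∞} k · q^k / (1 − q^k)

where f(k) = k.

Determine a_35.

a_35 = 48

d|35:{1,5,7,35}  Σf=1+5+7+35=48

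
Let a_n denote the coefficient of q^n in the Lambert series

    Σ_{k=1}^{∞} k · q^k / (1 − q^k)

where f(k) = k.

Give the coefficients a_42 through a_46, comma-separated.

q^42  k|42↦f(k): 1:1 2:2 3:3 6:6 7:7 14:14 21:21 42:42  a_42=96
d|43:{1,43}  Σf=1+43=44
[q^44] f(44)=44,f(22)=22,f(11)=11,f(4)=4,f(2)=2,f(1)=1 ⇒ 84
q^45  k|45↦f(k): 45:45 15:15 9:9 5:5 3:3 1:1  a_45=78
q^46  k|46↦f(k): 1:1 2:2 23:23 46:46  a_46=72

96, 44, 84, 78, 72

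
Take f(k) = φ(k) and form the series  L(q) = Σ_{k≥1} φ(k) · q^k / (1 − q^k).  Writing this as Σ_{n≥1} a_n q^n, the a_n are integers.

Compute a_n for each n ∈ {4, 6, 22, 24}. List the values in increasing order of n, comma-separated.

[q^4] φ(4)=2,φ(2)=1,φ(1)=1 ⇒ 4
[q^6] φ(1)=1,φ(2)=1,φ(3)=2,φ(6)=2 ⇒ 6
q^22  k|22↦φ(k): 22:10 11:10 2:1 1:1  a_22=22
d|24:{1,2,3,4,6,8,12,24}  Σφ=1+1+2+2+2+4+4+8=24

4, 6, 22, 24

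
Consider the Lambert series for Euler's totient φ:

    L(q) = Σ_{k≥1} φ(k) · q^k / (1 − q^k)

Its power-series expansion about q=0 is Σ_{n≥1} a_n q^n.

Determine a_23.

q^23  k|23↦φ(k): 23:22 1:1  a_23=23

a_23 = 23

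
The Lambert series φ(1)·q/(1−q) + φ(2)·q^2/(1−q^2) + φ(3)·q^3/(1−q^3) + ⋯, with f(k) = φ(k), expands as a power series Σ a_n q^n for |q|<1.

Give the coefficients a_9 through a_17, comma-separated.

n=9: 1·9 3·3 9·1  φ→[1+2+6]=9
[q^10] φ(10)=4,φ(5)=4,φ(2)=1,φ(1)=1 ⇒ 10
d|11:{11,1}  Σφ=10+1=11
n=12: 1·12 2·6 3·4 4·3 6·2 12·1  φ→[1+1+2+2+2+4]=12
n=13: 13·1 1·13  φ→[12+1]=13
[q^14] φ(14)=6,φ(7)=6,φ(2)=1,φ(1)=1 ⇒ 14
d|15:{1,3,5,15}  Σφ=1+2+4+8=15
n=16: 16·1 8·2 4·4 2·8 1·16  φ→[8+4+2+1+1]=16
q^17  k|17↦φ(k): 1:1 17:16  a_17=17

9, 10, 11, 12, 13, 14, 15, 16, 17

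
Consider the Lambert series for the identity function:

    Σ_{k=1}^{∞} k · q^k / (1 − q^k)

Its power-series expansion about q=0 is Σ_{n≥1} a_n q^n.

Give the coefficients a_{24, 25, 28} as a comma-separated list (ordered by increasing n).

n=24: 24·1 12·2 8·3 6·4 4·6 3·8 2·12 1·24  f→[24+12+8+6+4+3+2+1]=60
n=25: 1·25 5·5 25·1  f→[1+5+25]=31
n=28: 1·28 2·14 4·7 7·4 14·2 28·1  f→[1+2+4+7+14+28]=56

60, 31, 56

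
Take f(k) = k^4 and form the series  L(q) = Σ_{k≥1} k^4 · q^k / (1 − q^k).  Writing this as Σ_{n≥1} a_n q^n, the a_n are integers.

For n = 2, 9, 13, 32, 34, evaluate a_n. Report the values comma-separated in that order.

n=2: 2·1 1·2  f→[16+1]=17
[q^9] f(1)=1,f(3)=81,f(9)=6561 ⇒ 6643
d|13:{1,13}  Σf=1+28561=28562
[q^32] f(1)=1,f(2)=16,f(4)=256,f(8)=4096,f(16)=65536,f(32)=1048576 ⇒ 1118481
q^34  k|34↦f(k): 1:1 2:16 17:83521 34:1336336  a_34=1419874

17, 6643, 28562, 1118481, 1419874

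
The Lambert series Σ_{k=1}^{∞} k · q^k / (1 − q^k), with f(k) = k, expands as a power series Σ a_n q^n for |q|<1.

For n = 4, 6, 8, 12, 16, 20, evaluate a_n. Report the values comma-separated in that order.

7, 12, 15, 28, 31, 42

n=4: 1·4 2·2 4·1  f→[1+2+4]=7
[q^6] f(6)=6,f(3)=3,f(2)=2,f(1)=1 ⇒ 12
d|8:{8,4,2,1}  Σf=8+4+2+1=15
[q^12] f(12)=12,f(6)=6,f(4)=4,f(3)=3,f(2)=2,f(1)=1 ⇒ 28
q^16  k|16↦f(k): 1:1 2:2 4:4 8:8 16:16  a_16=31
[q^20] f(20)=20,f(10)=10,f(5)=5,f(4)=4,f(2)=2,f(1)=1 ⇒ 42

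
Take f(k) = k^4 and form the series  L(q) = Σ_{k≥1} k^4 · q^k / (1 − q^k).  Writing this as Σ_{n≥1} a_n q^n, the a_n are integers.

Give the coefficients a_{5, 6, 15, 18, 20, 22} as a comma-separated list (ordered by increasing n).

d|5:{1,5}  Σf=1+625=626
[q^6] f(6)=1296,f(3)=81,f(2)=16,f(1)=1 ⇒ 1394
d|15:{15,5,3,1}  Σf=50625+625+81+1=51332
[q^18] f(1)=1,f(2)=16,f(3)=81,f(6)=1296,f(9)=6561,f(18)=104976 ⇒ 112931
n=20: 1·20 2·10 4·5 5·4 10·2 20·1  f→[1+16+256+625+10000+160000]=170898
[q^22] f(1)=1,f(2)=16,f(11)=14641,f(22)=234256 ⇒ 248914

626, 1394, 51332, 112931, 170898, 248914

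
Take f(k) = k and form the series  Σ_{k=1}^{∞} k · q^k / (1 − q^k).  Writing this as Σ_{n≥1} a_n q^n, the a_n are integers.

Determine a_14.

q^14  k|14↦f(k): 14:14 7:7 2:2 1:1  a_14=24

a_14 = 24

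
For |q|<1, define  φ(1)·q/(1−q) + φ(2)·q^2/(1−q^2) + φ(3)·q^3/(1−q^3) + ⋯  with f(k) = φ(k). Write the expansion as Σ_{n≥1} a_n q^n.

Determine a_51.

[q^51] φ(1)=1,φ(3)=2,φ(17)=16,φ(51)=32 ⇒ 51

a_51 = 51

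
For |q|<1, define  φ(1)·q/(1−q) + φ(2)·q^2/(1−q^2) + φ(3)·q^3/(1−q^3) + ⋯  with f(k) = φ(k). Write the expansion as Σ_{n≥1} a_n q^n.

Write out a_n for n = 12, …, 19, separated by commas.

n=12: 12·1 6·2 4·3 3·4 2·6 1·12  φ→[4+2+2+2+1+1]=12
q^13  k|13↦φ(k): 1:1 13:12  a_13=13
q^14  k|14↦φ(k): 14:6 7:6 2:1 1:1  a_14=14
n=15: 1·15 3·5 5·3 15·1  φ→[1+2+4+8]=15
q^16  k|16↦φ(k): 1:1 2:1 4:2 8:4 16:8  a_16=16
q^17  k|17↦φ(k): 17:16 1:1  a_17=17
q^18  k|18↦φ(k): 18:6 9:6 6:2 3:2 2:1 1:1  a_18=18
[q^19] φ(1)=1,φ(19)=18 ⇒ 19

12, 13, 14, 15, 16, 17, 18, 19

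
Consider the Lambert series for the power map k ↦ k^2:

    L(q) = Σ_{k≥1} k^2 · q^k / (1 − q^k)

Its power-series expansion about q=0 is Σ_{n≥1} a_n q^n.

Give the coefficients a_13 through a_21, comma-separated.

170, 250, 260, 341, 290, 455, 362, 546, 500

n=13: 13·1 1·13  f→[169+1]=170
q^14  k|14↦f(k): 1:1 2:4 7:49 14:196  a_14=250
d|15:{15,5,3,1}  Σf=225+25+9+1=260
d|16:{1,2,4,8,16}  Σf=1+4+16+64+256=341
q^17  k|17↦f(k): 17:289 1:1  a_17=290
n=18: 1·18 2·9 3·6 6·3 9·2 18·1  f→[1+4+9+36+81+324]=455
[q^19] f(19)=361,f(1)=1 ⇒ 362
q^20  k|20↦f(k): 20:400 10:100 5:25 4:16 2:4 1:1  a_20=546
[q^21] f(21)=441,f(7)=49,f(3)=9,f(1)=1 ⇒ 500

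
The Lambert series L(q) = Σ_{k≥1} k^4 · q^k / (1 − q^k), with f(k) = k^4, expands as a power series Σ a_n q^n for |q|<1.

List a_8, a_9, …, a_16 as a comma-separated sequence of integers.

n=8: 1·8 2·4 4·2 8·1  f→[1+16+256+4096]=4369
n=9: 9·1 3·3 1·9  f→[6561+81+1]=6643
[q^10] f(10)=10000,f(5)=625,f(2)=16,f(1)=1 ⇒ 10642
n=11: 1·11 11·1  f→[1+14641]=14642
q^12  k|12↦f(k): 1:1 2:16 3:81 4:256 6:1296 12:20736  a_12=22386
n=13: 1·13 13·1  f→[1+28561]=28562
n=14: 14·1 7·2 2·7 1·14  f→[38416+2401+16+1]=40834
n=15: 15·1 5·3 3·5 1·15  f→[50625+625+81+1]=51332
q^16  k|16↦f(k): 16:65536 8:4096 4:256 2:16 1:1  a_16=69905

4369, 6643, 10642, 14642, 22386, 28562, 40834, 51332, 69905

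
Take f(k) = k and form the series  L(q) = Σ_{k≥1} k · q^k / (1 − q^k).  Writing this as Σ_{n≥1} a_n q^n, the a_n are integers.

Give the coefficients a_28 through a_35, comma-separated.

n=28: 28·1 14·2 7·4 4·7 2·14 1·28  f→[28+14+7+4+2+1]=56
[q^29] f(29)=29,f(1)=1 ⇒ 30
q^30  k|30↦f(k): 30:30 15:15 10:10 6:6 5:5 3:3 2:2 1:1  a_30=72
d|31:{1,31}  Σf=1+31=32
n=32: 1·32 2·16 4·8 8·4 16·2 32·1  f→[1+2+4+8+16+32]=63
[q^33] f(1)=1,f(3)=3,f(11)=11,f(33)=33 ⇒ 48
n=34: 1·34 2·17 17·2 34·1  f→[1+2+17+34]=54
d|35:{35,7,5,1}  Σf=35+7+5+1=48

56, 30, 72, 32, 63, 48, 54, 48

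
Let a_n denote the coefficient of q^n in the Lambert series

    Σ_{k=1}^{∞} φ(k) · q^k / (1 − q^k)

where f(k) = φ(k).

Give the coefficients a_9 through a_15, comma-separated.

n=9: 9·1 3·3 1·9  φ→[6+2+1]=9
[q^10] φ(10)=4,φ(5)=4,φ(2)=1,φ(1)=1 ⇒ 10
d|11:{11,1}  Σφ=10+1=11
d|12:{12,6,4,3,2,1}  Σφ=4+2+2+2+1+1=12
d|13:{13,1}  Σφ=12+1=13
d|14:{14,7,2,1}  Σφ=6+6+1+1=14
q^15  k|15↦φ(k): 1:1 3:2 5:4 15:8  a_15=15

9, 10, 11, 12, 13, 14, 15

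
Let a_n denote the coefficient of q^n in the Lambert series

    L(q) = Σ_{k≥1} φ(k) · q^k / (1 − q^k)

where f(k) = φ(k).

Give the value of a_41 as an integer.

d|41:{41,1}  Σφ=40+1=41

a_41 = 41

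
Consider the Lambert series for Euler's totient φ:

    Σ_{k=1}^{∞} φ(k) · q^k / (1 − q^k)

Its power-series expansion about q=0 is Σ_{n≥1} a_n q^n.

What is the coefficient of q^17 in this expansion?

n=17: 1·17 17·1  φ→[1+16]=17

a_17 = 17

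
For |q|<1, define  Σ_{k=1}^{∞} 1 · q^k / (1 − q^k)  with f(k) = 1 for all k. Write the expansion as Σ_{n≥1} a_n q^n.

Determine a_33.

a_33 = 4

[q^33] f(1)=1,f(3)=1,f(11)=1,f(33)=1 ⇒ 4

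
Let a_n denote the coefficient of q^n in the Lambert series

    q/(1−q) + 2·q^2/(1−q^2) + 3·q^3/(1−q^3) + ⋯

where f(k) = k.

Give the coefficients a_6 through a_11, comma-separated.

n=6: 6·1 3·2 2·3 1·6  f→[6+3+2+1]=12
n=7: 1·7 7·1  f→[1+7]=8
n=8: 8·1 4·2 2·4 1·8  f→[8+4+2+1]=15
q^9  k|9↦f(k): 9:9 3:3 1:1  a_9=13
d|10:{1,2,5,10}  Σf=1+2+5+10=18
n=11: 1·11 11·1  f→[1+11]=12

12, 8, 15, 13, 18, 12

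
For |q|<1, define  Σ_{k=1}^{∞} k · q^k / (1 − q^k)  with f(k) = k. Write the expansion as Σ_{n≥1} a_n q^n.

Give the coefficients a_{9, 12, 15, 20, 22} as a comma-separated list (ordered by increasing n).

13, 28, 24, 42, 36

n=9: 1·9 3·3 9·1  f→[1+3+9]=13
[q^12] f(1)=1,f(2)=2,f(3)=3,f(4)=4,f(6)=6,f(12)=12 ⇒ 28
[q^15] f(15)=15,f(5)=5,f(3)=3,f(1)=1 ⇒ 24
d|20:{20,10,5,4,2,1}  Σf=20+10+5+4+2+1=42
n=22: 1·22 2·11 11·2 22·1  f→[1+2+11+22]=36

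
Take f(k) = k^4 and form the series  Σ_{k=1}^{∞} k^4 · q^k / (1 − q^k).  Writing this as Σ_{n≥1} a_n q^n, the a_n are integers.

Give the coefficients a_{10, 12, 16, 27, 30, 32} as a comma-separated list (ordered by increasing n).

d|10:{1,2,5,10}  Σf=1+16+625+10000=10642
[q^12] f(12)=20736,f(6)=1296,f(4)=256,f(3)=81,f(2)=16,f(1)=1 ⇒ 22386
q^16  k|16↦f(k): 16:65536 8:4096 4:256 2:16 1:1  a_16=69905
n=27: 1·27 3·9 9·3 27·1  f→[1+81+6561+531441]=538084
q^30  k|30↦f(k): 1:1 2:16 3:81 5:625 6:1296 10:10000 15:50625 30:810000  a_30=872644
n=32: 32·1 16·2 8·4 4·8 2·16 1·32  f→[1048576+65536+4096+256+16+1]=1118481

10642, 22386, 69905, 538084, 872644, 1118481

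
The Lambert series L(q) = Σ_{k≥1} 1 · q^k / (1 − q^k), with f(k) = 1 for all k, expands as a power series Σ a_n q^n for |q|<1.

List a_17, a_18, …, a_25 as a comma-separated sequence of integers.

2, 6, 2, 6, 4, 4, 2, 8, 3

[q^17] f(1)=1,f(17)=1 ⇒ 2
d|18:{1,2,3,6,9,18}  Σf=1+1+1+1+1+1=6
n=19: 1·19 19·1  f→[1+1]=2
n=20: 1·20 2·10 4·5 5·4 10·2 20·1  f→[1+1+1+1+1+1]=6
n=21: 21·1 7·3 3·7 1·21  f→[1+1+1+1]=4
d|22:{1,2,11,22}  Σf=1+1+1+1=4
q^23  k|23↦f(k): 23:1 1:1  a_23=2
q^24  k|24↦f(k): 1:1 2:1 3:1 4:1 6:1 8:1 12:1 24:1  a_24=8
n=25: 25·1 5·5 1·25  f→[1+1+1]=3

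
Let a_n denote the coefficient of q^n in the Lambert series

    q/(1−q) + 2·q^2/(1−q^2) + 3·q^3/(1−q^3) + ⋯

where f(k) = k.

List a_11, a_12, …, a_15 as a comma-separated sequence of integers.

n=11: 11·1 1·11  f→[11+1]=12
q^12  k|12↦f(k): 12:12 6:6 4:4 3:3 2:2 1:1  a_12=28
q^13  k|13↦f(k): 1:1 13:13  a_13=14
n=14: 14·1 7·2 2·7 1·14  f→[14+7+2+1]=24
n=15: 1·15 3·5 5·3 15·1  f→[1+3+5+15]=24

12, 28, 14, 24, 24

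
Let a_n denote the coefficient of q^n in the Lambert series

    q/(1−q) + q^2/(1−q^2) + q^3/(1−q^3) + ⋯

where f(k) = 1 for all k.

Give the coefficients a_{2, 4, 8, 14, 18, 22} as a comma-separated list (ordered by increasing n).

2, 3, 4, 4, 6, 4

d|2:{2,1}  Σf=1+1=2
[q^4] f(4)=1,f(2)=1,f(1)=1 ⇒ 3
q^8  k|8↦f(k): 1:1 2:1 4:1 8:1  a_8=4
n=14: 1·14 2·7 7·2 14·1  f→[1+1+1+1]=4
d|18:{1,2,3,6,9,18}  Σf=1+1+1+1+1+1=6
d|22:{1,2,11,22}  Σf=1+1+1+1=4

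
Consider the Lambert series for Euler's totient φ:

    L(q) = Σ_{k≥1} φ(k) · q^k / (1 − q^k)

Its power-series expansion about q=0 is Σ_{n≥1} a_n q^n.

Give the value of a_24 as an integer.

n=24: 1·24 2·12 3·8 4·6 6·4 8·3 12·2 24·1  φ→[1+1+2+2+2+4+4+8]=24

a_24 = 24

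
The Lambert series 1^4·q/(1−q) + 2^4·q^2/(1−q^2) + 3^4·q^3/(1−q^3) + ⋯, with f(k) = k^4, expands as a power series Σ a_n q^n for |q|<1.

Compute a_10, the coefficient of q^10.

a_10 = 10642

n=10: 1·10 2·5 5·2 10·1  f→[1+16+625+10000]=10642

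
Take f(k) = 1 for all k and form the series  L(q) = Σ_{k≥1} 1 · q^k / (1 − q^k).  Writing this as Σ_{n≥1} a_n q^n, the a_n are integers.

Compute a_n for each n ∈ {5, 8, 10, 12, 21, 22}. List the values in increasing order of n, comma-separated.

q^5  k|5↦f(k): 1:1 5:1  a_5=2
d|8:{1,2,4,8}  Σf=1+1+1+1=4
q^10  k|10↦f(k): 10:1 5:1 2:1 1:1  a_10=4
[q^12] f(1)=1,f(2)=1,f(3)=1,f(4)=1,f(6)=1,f(12)=1 ⇒ 6
[q^21] f(21)=1,f(7)=1,f(3)=1,f(1)=1 ⇒ 4
d|22:{1,2,11,22}  Σf=1+1+1+1=4

2, 4, 4, 6, 4, 4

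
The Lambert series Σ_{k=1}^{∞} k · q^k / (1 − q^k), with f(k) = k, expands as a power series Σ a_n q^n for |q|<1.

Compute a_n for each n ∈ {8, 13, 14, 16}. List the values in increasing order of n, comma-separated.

n=8: 1·8 2·4 4·2 8·1  f→[1+2+4+8]=15
q^13  k|13↦f(k): 13:13 1:1  a_13=14
d|14:{14,7,2,1}  Σf=14+7+2+1=24
[q^16] f(16)=16,f(8)=8,f(4)=4,f(2)=2,f(1)=1 ⇒ 31

15, 14, 24, 31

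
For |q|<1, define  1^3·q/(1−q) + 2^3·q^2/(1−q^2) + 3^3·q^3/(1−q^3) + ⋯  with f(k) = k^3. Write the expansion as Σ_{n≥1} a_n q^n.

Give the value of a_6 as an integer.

a_6 = 252

d|6:{6,3,2,1}  Σf=216+27+8+1=252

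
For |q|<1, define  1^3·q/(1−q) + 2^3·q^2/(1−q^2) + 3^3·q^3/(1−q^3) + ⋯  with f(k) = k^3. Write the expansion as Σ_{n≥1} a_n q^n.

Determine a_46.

a_46 = 109512

n=46: 1·46 2·23 23·2 46·1  f→[1+8+12167+97336]=109512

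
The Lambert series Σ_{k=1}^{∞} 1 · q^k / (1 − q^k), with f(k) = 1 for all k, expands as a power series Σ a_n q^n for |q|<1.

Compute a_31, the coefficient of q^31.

a_31 = 2

n=31: 1·31 31·1  f→[1+1]=2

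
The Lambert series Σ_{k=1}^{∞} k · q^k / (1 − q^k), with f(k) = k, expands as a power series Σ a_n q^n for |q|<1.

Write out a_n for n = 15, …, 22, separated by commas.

24, 31, 18, 39, 20, 42, 32, 36

q^15  k|15↦f(k): 1:1 3:3 5:5 15:15  a_15=24
q^16  k|16↦f(k): 16:16 8:8 4:4 2:2 1:1  a_16=31
d|17:{17,1}  Σf=17+1=18
d|18:{1,2,3,6,9,18}  Σf=1+2+3+6+9+18=39
[q^19] f(19)=19,f(1)=1 ⇒ 20
q^20  k|20↦f(k): 20:20 10:10 5:5 4:4 2:2 1:1  a_20=42
d|21:{21,7,3,1}  Σf=21+7+3+1=32
q^22  k|22↦f(k): 22:22 11:11 2:2 1:1  a_22=36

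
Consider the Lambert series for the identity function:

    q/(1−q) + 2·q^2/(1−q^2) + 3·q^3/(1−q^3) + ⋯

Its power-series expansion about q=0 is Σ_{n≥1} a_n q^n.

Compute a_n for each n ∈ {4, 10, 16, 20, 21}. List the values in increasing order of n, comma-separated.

d|4:{1,2,4}  Σf=1+2+4=7
[q^10] f(10)=10,f(5)=5,f(2)=2,f(1)=1 ⇒ 18
[q^16] f(1)=1,f(2)=2,f(4)=4,f(8)=8,f(16)=16 ⇒ 31
q^20  k|20↦f(k): 1:1 2:2 4:4 5:5 10:10 20:20  a_20=42
[q^21] f(1)=1,f(3)=3,f(7)=7,f(21)=21 ⇒ 32

7, 18, 31, 42, 32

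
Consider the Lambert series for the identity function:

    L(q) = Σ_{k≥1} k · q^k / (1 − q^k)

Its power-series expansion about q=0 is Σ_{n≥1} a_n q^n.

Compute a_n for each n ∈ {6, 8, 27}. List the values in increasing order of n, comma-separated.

12, 15, 40

[q^6] f(1)=1,f(2)=2,f(3)=3,f(6)=6 ⇒ 12
d|8:{8,4,2,1}  Σf=8+4+2+1=15
n=27: 1·27 3·9 9·3 27·1  f→[1+3+9+27]=40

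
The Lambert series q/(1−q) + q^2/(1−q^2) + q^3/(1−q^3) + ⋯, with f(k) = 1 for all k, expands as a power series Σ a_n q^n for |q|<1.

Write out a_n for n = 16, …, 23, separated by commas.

5, 2, 6, 2, 6, 4, 4, 2

n=16: 16·1 8·2 4·4 2·8 1·16  f→[1+1+1+1+1]=5
d|17:{17,1}  Σf=1+1=2
q^18  k|18↦f(k): 1:1 2:1 3:1 6:1 9:1 18:1  a_18=6
q^19  k|19↦f(k): 19:1 1:1  a_19=2
q^20  k|20↦f(k): 1:1 2:1 4:1 5:1 10:1 20:1  a_20=6
[q^21] f(1)=1,f(3)=1,f(7)=1,f(21)=1 ⇒ 4
[q^22] f(1)=1,f(2)=1,f(11)=1,f(22)=1 ⇒ 4
n=23: 23·1 1·23  f→[1+1]=2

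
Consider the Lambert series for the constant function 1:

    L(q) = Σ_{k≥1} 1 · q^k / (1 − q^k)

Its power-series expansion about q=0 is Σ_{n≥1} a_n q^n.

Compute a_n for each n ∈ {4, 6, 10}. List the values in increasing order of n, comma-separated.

3, 4, 4

d|4:{1,2,4}  Σf=1+1+1=3
q^6  k|6↦f(k): 6:1 3:1 2:1 1:1  a_6=4
q^10  k|10↦f(k): 1:1 2:1 5:1 10:1  a_10=4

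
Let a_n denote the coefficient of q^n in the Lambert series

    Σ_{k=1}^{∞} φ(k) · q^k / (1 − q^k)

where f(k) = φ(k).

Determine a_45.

[q^45] φ(1)=1,φ(3)=2,φ(5)=4,φ(9)=6,φ(15)=8,φ(45)=24 ⇒ 45

a_45 = 45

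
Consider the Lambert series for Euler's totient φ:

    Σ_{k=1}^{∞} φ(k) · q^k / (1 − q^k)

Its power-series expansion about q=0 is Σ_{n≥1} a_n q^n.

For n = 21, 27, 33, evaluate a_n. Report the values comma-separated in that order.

q^21  k|21↦φ(k): 1:1 3:2 7:6 21:12  a_21=21
d|27:{1,3,9,27}  Σφ=1+2+6+18=27
q^33  k|33↦φ(k): 1:1 3:2 11:10 33:20  a_33=33

21, 27, 33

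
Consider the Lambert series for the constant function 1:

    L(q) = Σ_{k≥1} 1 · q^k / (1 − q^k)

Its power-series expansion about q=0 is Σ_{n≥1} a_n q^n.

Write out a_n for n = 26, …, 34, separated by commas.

4, 4, 6, 2, 8, 2, 6, 4, 4

[q^26] f(1)=1,f(2)=1,f(13)=1,f(26)=1 ⇒ 4
n=27: 1·27 3·9 9·3 27·1  f→[1+1+1+1]=4
q^28  k|28↦f(k): 28:1 14:1 7:1 4:1 2:1 1:1  a_28=6
n=29: 1·29 29·1  f→[1+1]=2
[q^30] f(1)=1,f(2)=1,f(3)=1,f(5)=1,f(6)=1,f(10)=1,f(15)=1,f(30)=1 ⇒ 8
q^31  k|31↦f(k): 31:1 1:1  a_31=2
q^32  k|32↦f(k): 32:1 16:1 8:1 4:1 2:1 1:1  a_32=6
n=33: 33·1 11·3 3·11 1·33  f→[1+1+1+1]=4
n=34: 1·34 2·17 17·2 34·1  f→[1+1+1+1]=4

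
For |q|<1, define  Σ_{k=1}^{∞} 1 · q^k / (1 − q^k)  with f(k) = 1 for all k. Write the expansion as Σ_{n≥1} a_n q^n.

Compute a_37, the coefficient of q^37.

n=37: 37·1 1·37  f→[1+1]=2

a_37 = 2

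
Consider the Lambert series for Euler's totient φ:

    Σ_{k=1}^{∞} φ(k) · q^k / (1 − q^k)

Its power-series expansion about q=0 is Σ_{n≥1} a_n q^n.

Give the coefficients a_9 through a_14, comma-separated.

d|9:{9,3,1}  Σφ=6+2+1=9
d|10:{1,2,5,10}  Σφ=1+1+4+4=10
[q^11] φ(11)=10,φ(1)=1 ⇒ 11
n=12: 1·12 2·6 3·4 4·3 6·2 12·1  φ→[1+1+2+2+2+4]=12
n=13: 13·1 1·13  φ→[12+1]=13
d|14:{14,7,2,1}  Σφ=6+6+1+1=14

9, 10, 11, 12, 13, 14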